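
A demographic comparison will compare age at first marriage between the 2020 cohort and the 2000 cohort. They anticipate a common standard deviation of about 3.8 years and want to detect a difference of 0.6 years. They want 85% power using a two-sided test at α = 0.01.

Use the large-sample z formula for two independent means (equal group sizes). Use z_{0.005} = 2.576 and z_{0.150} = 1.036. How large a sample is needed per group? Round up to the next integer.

n = 1047 per group

n = (z_{α/2} + z_β)² · (σ₁² + σ₂²) / δ²
  = (2.576 + 1.036)² · (2·3.8² = 28.88) / 0.6²
  = 13.0465 · 28.88 / 0.36
  = 1046.62
Round up → n = 1047 per group.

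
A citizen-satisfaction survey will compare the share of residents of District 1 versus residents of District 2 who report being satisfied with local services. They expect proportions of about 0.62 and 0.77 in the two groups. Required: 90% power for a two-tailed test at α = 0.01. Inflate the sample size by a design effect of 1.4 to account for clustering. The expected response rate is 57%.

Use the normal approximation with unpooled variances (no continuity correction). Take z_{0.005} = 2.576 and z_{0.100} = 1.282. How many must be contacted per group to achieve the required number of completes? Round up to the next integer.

n = (z_{α/2} + z_β)² · [p₁(1−p₁) + p₂(1−p₂)] / (p₁ − p₂)²
  = (2.576 + 1.282)² · (0.62·0.38 + 0.77·0.23) / (-0.15)²
  = (3.858)² · (0.2356 + 0.1771) / 0.0225
  = 14.8842 · 0.4127 / 0.0225
  = 273.01
Design effect: 1.4 × 273.01 = 382.21.
Adjust for 57% response: 382.21 / 0.57 = 670.55.
Round up → n = 671 per group.

n = 671 per group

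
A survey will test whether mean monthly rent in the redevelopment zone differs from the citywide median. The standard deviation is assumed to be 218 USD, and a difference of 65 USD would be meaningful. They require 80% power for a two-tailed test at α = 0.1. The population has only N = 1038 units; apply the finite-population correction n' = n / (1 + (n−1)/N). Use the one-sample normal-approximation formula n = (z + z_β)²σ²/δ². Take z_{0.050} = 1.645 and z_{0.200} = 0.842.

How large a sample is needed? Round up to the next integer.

n = (z_{α/2} + z_β)² · σ² / δ²
  = (1.645 + 0.842)² · 218² / 65²
  = 6.1852 · 47524 / 4225
  = 69.57
Finite-population correction (N = 1038): 69.57 / (1 + (69.57 − 1)/1038) = 65.26.
Round up → n = 66.

n = 66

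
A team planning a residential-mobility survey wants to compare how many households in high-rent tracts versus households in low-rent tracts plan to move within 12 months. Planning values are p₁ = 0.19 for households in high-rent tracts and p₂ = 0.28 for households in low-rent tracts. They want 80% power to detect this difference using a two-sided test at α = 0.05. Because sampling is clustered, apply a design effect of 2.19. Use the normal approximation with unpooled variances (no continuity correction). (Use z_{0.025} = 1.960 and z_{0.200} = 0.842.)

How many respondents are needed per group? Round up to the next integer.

n = (z_{α/2} + z_β)² · [p₁(1−p₁) + p₂(1−p₂)] / (p₁ − p₂)²
  = (1.960 + 0.842)² · (0.19·0.81 + 0.28·0.72) / (-0.09)²
  = (2.802)² · (0.1539 + 0.2016) / 0.0081
  = 7.8512 · 0.3555 / 0.0081
  = 344.58
Design effect: 2.19 × 344.58 = 754.63.
Round up → n = 755 per group.

n = 755 per group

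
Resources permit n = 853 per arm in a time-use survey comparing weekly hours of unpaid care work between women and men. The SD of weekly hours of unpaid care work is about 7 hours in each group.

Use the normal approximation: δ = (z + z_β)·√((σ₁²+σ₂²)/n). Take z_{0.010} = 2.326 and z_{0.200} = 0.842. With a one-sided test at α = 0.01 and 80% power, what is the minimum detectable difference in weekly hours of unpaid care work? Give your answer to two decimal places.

Minimum detectable difference ≈ 1.07 hours

δ = (z_α + z_β) · √((σ₁²+σ₂²)/n)
  = (2.326 + 0.842) · √(98/853)
  = 3.168 · √0.11489
  = 3.168 · 0.3390
  = 1.0738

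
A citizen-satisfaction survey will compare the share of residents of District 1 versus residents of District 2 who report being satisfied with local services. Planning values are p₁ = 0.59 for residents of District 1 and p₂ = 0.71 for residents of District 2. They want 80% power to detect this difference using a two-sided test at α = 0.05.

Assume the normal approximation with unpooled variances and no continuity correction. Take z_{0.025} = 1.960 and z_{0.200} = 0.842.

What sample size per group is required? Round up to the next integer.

n = (z_{α/2} + z_β)² · [p₁(1−p₁) + p₂(1−p₂)] / (p₁ − p₂)²
  = (1.960 + 0.842)² · (0.59·0.41 + 0.71·0.29) / (-0.12)²
  = (2.802)² · (0.2419 + 0.2059) / 0.0144
  = 7.8512 · 0.4478 / 0.0144
  = 244.15
Round up → n = 245 per group.

n = 245 per group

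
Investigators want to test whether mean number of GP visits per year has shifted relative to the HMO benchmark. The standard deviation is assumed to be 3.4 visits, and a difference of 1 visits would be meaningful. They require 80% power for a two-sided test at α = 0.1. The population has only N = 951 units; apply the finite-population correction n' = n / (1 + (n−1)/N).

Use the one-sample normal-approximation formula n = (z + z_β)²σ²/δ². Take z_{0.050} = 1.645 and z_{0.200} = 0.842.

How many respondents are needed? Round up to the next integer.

n = (z_{α/2} + z_β)² · σ² / δ²
  = (1.645 + 0.842)² · 3.4² / 1²
  = 6.1852 · 11.56 / 1
  = 71.50
Finite-population correction (N = 951): 71.50 / (1 + (71.50 − 1)/951) = 66.57.
Round up → n = 67.

n = 67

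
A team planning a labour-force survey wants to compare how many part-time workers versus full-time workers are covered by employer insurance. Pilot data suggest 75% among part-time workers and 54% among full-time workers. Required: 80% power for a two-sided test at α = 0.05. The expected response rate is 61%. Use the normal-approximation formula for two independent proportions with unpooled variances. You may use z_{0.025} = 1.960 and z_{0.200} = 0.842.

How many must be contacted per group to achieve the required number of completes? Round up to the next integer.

n = 128 per group

n = (z_{α/2} + z_β)² · [p₁(1−p₁) + p₂(1−p₂)] / (p₁ − p₂)²
  = (1.960 + 0.842)² · (0.75·0.25 + 0.54·0.46) / (0.21)²
  = (2.802)² · (0.1875 + 0.2484) / 0.0441
  = 7.8512 · 0.4359 / 0.0441
  = 77.60
Adjust for 61% response: 77.60 / 0.61 = 127.22.
Round up → n = 128 per group.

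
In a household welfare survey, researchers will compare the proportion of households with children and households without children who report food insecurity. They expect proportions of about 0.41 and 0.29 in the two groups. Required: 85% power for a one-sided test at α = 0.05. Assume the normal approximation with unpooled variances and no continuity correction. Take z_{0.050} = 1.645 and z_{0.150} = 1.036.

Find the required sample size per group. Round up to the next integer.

n = 224 per group

n = (z_α + z_β)² · [p₁(1−p₁) + p₂(1−p₂)] / (p₁ − p₂)²
  = (1.645 + 1.036)² · (0.41·0.59 + 0.29·0.71) / (0.12)²
  = (2.681)² · (0.2419 + 0.2059) / 0.0144
  = 7.1878 · 0.4478 / 0.0144
  = 223.52
Round up → n = 224 per group.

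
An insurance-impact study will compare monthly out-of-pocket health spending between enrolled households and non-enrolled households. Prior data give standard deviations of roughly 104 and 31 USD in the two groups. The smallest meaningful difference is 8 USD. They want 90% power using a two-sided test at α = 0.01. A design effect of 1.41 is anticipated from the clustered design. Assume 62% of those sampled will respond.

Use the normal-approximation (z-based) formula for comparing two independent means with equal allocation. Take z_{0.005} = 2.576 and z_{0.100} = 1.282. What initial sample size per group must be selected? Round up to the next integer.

n = (z_{α/2} + z_β)² · (σ₁² + σ₂²) / δ²
  = (2.576 + 1.282)² · (104² + 31² = 11777) / 8²
  = 14.8842 · 11777 / 64
  = 2738.92
Design effect: 1.41 × 2738.92 = 3861.88.
Adjust for 62% response: 3861.88 / 0.62 = 6228.83.
Round up → n = 6229 per group.

n = 6229 per group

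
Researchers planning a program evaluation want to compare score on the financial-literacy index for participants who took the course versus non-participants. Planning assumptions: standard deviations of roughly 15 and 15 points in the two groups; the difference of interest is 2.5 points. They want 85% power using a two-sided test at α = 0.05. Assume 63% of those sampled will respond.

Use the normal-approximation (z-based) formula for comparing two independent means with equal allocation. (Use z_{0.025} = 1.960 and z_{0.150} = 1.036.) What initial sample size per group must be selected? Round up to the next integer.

n = 1026 per group

n = (z_{α/2} + z_β)² · (σ₁² + σ₂²) / δ²
  = (1.960 + 1.036)² · (15² + 15² = 450) / 2.5²
  = 8.9760 · 450 / 6.25
  = 646.27
Adjust for 63% response: 646.27 / 0.63 = 1025.83.
Round up → n = 1026 per group.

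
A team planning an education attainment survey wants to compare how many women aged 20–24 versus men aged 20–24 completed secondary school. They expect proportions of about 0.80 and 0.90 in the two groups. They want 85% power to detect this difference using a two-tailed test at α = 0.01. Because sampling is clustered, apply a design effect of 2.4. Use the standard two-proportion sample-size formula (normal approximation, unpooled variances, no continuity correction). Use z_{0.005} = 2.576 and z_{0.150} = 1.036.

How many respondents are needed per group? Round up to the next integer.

n = (z_{α/2} + z_β)² · [p₁(1−p₁) + p₂(1−p₂)] / (p₁ − p₂)²
  = (2.576 + 1.036)² · (0.80·0.20 + 0.90·0.10) / (-0.10)²
  = (3.612)² · (0.1600 + 0.0900) / 0.0100
  = 13.0465 · 0.2500 / 0.0100
  = 326.16
Design effect: 2.4 × 326.16 = 782.79.
Round up → n = 783 per group.

n = 783 per group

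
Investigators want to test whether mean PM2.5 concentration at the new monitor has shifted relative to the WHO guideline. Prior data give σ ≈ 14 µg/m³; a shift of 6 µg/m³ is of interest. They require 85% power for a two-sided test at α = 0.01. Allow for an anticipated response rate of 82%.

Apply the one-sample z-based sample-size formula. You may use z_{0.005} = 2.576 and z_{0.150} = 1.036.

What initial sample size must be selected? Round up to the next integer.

n = (z_{α/2} + z_β)² · σ² / δ²
  = (2.576 + 1.036)² · 14² / 6²
  = 13.0465 · 196 / 36
  = 71.03
Adjust for 82% response: 71.03 / 0.82 = 86.62.
Round up → n = 87.

n = 87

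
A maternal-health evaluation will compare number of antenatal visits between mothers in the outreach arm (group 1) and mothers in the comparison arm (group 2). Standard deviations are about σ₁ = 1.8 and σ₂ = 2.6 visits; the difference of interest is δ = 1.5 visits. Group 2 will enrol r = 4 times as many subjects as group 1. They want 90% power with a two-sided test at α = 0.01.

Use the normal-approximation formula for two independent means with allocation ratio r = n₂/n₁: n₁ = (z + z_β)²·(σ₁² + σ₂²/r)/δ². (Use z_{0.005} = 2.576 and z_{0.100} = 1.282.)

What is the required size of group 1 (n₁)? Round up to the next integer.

n₁ = 33

n₁ = (z_{α/2} + z_β)² · (σ₁² + σ₂²/r) / δ²
   = (2.576 + 1.282)² · (1.8² + 2.6²/4) / 1.5²
   = 14.8842 · (3.24 + 1.69) / 2.25
   = 14.8842 · 4.93 / 2.25
   = 32.61
Round up → n₁ = 33; n₂ = r·n₁ = 4 × 33 = 132.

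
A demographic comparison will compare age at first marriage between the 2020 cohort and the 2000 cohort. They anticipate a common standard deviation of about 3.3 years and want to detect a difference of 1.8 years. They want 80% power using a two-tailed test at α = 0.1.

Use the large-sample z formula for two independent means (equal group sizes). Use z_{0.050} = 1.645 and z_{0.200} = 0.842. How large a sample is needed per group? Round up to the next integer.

n = (z_{α/2} + z_β)² · (σ₁² + σ₂²) / δ²
  = (1.645 + 0.842)² · (2·3.3² = 21.78) / 1.8²
  = 6.1852 · 21.78 / 3.24
  = 41.58
Round up → n = 42 per group.

n = 42 per group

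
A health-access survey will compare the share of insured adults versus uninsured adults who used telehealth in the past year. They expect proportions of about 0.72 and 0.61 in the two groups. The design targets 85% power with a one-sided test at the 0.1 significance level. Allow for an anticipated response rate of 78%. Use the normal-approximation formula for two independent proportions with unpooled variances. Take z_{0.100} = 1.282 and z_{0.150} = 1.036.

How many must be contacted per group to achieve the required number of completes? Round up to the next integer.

n = 251 per group

n = (z_α + z_β)² · [p₁(1−p₁) + p₂(1−p₂)] / (p₁ − p₂)²
  = (1.282 + 1.036)² · (0.72·0.28 + 0.61·0.39) / (0.11)²
  = (2.318)² · (0.2016 + 0.2379) / 0.0121
  = 5.3731 · 0.4395 / 0.0121
  = 195.16
Adjust for 78% response: 195.16 / 0.78 = 250.21.
Round up → n = 251 per group.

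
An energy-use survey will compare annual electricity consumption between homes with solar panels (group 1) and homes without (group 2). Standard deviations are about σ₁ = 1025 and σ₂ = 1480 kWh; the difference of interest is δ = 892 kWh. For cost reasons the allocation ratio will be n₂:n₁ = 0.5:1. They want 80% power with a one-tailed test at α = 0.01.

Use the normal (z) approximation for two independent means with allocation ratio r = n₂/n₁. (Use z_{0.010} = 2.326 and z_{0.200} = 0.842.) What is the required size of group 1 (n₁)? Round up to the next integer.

n₁ = (z_α + z_β)² · (σ₁² + σ₂²/r) / δ²
   = (2.326 + 0.842)² · (1025² + 1480²/0.5) / 892²
   = 10.0362 · (1050625 + 4380800) / 795664
   = 10.0362 · 5431425 / 795664
   = 68.51
Round up → n₁ = 69; n₂ = r·n₁ = 0.5 × 69 = 35.

n₁ = 69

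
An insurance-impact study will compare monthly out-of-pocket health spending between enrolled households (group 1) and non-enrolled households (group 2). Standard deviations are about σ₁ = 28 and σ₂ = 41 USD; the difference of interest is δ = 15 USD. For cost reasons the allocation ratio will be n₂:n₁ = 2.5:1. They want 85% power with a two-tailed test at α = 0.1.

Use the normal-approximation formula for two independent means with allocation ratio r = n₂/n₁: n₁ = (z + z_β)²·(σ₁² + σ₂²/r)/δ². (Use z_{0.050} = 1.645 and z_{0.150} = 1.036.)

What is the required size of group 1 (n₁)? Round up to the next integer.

n₁ = (z_{α/2} + z_β)² · (σ₁² + σ₂²/r) / δ²
   = (1.645 + 1.036)² · (28² + 41²/2.5) / 15²
   = 7.1878 · (784 + 672.4) / 225
   = 7.1878 · 1456.4 / 225
   = 46.53
Round up → n₁ = 47; n₂ = r·n₁ = 2.5 × 47 = 118.

n₁ = 47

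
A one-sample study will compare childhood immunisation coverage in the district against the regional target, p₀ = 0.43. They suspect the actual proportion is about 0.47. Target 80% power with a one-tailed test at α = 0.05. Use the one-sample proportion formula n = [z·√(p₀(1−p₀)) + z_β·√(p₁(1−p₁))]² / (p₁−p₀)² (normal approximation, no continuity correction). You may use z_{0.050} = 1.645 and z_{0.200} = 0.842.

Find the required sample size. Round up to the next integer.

n = [z_α·√(p₀q₀) + z_β·√(p₁q₁)]² / (p₁ − p₀)²
  = [1.645·√(0.43·0.57) + 0.842·√(0.47·0.53)]² / (0.04)²
  = [1.645·0.4951 + 0.842·0.4991]² / 0.0016
  = [1.2346]² / 0.0016
  = 952.71
Round up → n = 953.

n = 953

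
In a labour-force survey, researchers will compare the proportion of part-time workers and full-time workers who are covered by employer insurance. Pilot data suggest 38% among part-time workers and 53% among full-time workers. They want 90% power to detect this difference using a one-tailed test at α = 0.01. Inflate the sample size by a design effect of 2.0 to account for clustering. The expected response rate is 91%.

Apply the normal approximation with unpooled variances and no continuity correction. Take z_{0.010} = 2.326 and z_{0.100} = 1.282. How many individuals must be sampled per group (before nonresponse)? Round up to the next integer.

n = (z_α + z_β)² · [p₁(1−p₁) + p₂(1−p₂)] / (p₁ − p₂)²
  = (2.326 + 1.282)² · (0.38·0.62 + 0.53·0.47) / (-0.15)²
  = (3.608)² · (0.2356 + 0.2491) / 0.0225
  = 13.0177 · 0.4847 / 0.0225
  = 280.43
Design effect: 2.0 × 280.43 = 560.86.
Adjust for 91% response: 560.86 / 0.91 = 616.33.
Round up → n = 617 per group.

n = 617 per group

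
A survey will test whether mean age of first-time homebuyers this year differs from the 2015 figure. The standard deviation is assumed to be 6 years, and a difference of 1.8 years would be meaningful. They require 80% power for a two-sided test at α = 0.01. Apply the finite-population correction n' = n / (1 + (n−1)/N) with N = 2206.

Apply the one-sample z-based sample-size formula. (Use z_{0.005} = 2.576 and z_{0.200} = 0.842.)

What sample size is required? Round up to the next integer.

n = (z_{α/2} + z_β)² · σ² / δ²
  = (2.576 + 0.842)² · 6² / 1.8²
  = 11.6827 · 36 / 3.24
  = 129.81
Finite-population correction (N = 2206): 129.81 / (1 + (129.81 − 1)/2206) = 122.65.
Round up → n = 123.

n = 123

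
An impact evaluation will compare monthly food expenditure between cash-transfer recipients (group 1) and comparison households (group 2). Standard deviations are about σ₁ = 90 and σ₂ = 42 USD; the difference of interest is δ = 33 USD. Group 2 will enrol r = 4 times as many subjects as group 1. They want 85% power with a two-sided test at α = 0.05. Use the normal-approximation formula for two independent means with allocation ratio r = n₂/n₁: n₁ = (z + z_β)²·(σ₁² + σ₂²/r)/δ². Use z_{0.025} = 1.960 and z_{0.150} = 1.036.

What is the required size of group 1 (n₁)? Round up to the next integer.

n₁ = (z_{α/2} + z_β)² · (σ₁² + σ₂²/r) / δ²
   = (1.960 + 1.036)² · (90² + 42²/4) / 33²
   = 8.9760 · (8100 + 441) / 1089
   = 8.9760 · 8541 / 1089
   = 70.40
Round up → n₁ = 71; n₂ = r·n₁ = 4 × 71 = 284.

n₁ = 71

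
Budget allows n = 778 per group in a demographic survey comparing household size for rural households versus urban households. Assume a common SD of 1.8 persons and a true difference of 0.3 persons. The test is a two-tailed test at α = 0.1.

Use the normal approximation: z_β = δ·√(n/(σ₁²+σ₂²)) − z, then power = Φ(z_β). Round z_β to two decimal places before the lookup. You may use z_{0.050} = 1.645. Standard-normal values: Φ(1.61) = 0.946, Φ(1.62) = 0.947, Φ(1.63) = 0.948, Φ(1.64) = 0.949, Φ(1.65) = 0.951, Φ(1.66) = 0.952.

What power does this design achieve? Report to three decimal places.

Power ≈ 0.949

z_β = δ·√(n/(σ₁²+σ₂²)) − z_{α/2}
    = 0.3 · √(778/6.48) − 1.645
    = 0.3 · 10.95727 − 1.645
    = 3.2872 − 1.645 = 1.6422 → 1.64
Power = Φ(1.64) = 0.949.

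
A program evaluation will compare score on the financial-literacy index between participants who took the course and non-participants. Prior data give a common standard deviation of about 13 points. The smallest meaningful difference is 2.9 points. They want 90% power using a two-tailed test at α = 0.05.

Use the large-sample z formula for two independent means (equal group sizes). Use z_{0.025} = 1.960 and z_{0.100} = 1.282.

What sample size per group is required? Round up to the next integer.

n = 423 per group

n = (z_{α/2} + z_β)² · (σ₁² + σ₂²) / δ²
  = (1.960 + 1.282)² · (2·13² = 338) / 2.9²
  = 10.5106 · 338 / 8.41
  = 422.42
Round up → n = 423 per group.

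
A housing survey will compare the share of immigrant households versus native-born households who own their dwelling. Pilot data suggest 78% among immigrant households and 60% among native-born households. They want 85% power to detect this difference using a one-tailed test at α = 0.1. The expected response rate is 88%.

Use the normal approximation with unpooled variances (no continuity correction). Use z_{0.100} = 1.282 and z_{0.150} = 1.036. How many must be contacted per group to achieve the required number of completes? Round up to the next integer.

n = (z_α + z_β)² · [p₁(1−p₁) + p₂(1−p₂)] / (p₁ − p₂)²
  = (1.282 + 1.036)² · (0.78·0.22 + 0.60·0.40) / (0.18)²
  = (2.318)² · (0.1716 + 0.2400) / 0.0324
  = 5.3731 · 0.4116 / 0.0324
  = 68.26
Adjust for 88% response: 68.26 / 0.88 = 77.57.
Round up → n = 78 per group.

n = 78 per group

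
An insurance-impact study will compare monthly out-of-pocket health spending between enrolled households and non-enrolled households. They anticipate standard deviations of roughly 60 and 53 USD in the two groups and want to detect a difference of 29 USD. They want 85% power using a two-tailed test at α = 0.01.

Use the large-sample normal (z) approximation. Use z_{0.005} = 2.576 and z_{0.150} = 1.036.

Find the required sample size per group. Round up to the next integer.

n = (z_{α/2} + z_β)² · (σ₁² + σ₂²) / δ²
  = (2.576 + 1.036)² · (60² + 53² = 6409) / 29²
  = 13.0465 · 6409 / 841
  = 99.42
Round up → n = 100 per group.

n = 100 per group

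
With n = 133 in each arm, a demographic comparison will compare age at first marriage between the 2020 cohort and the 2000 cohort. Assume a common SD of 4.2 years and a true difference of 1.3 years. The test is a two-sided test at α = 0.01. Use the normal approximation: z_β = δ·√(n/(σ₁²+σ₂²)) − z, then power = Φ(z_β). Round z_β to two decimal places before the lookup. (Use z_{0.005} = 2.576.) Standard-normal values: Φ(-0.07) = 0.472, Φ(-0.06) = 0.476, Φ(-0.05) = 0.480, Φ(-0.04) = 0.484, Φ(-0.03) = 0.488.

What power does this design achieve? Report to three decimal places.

Power ≈ 0.480

z_β = δ·√(n/(σ₁²+σ₂²)) − z_{α/2}
    = 1.3 · √(133/35.28) − 2.576
    = 1.3 · 1.94161 − 2.576
    = 2.5241 − 2.576 = -0.0519 → -0.05
Power = Φ(-0.05) = 0.480.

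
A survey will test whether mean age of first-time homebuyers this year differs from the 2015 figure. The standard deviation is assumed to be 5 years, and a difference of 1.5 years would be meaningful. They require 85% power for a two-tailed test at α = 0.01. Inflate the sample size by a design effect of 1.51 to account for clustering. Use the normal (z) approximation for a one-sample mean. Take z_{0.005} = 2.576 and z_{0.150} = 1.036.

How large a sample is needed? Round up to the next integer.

n = (z_{α/2} + z_β)² · σ² / δ²
  = (2.576 + 1.036)² · 5² / 1.5²
  = 13.0465 · 25 / 2.25
  = 144.96
Design effect: 1.51 × 144.96 = 218.89.
Round up → n = 219.

n = 219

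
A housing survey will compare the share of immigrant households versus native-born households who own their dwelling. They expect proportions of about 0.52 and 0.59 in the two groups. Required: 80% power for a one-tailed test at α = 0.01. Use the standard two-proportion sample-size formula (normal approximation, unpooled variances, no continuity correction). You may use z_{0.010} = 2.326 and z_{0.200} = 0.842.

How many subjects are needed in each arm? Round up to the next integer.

n = 1007 per group

n = (z_α + z_β)² · [p₁(1−p₁) + p₂(1−p₂)] / (p₁ − p₂)²
  = (2.326 + 0.842)² · (0.52·0.48 + 0.59·0.41) / (-0.07)²
  = (3.168)² · (0.2496 + 0.2419) / 0.0049
  = 10.0362 · 0.4915 / 0.0049
  = 1006.69
Round up → n = 1007 per group.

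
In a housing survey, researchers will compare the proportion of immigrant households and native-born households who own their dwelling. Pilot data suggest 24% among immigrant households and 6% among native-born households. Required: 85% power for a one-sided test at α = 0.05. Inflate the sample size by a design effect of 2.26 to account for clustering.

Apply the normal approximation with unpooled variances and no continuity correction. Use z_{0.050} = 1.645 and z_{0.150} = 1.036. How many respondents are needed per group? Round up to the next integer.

n = (z_α + z_β)² · [p₁(1−p₁) + p₂(1−p₂)] / (p₁ − p₂)²
  = (1.645 + 1.036)² · (0.24·0.76 + 0.06·0.94) / (0.18)²
  = (2.681)² · (0.1824 + 0.0564) / 0.0324
  = 7.1878 · 0.2388 / 0.0324
  = 52.98
Design effect: 2.26 × 52.98 = 119.73.
Round up → n = 120 per group.

n = 120 per group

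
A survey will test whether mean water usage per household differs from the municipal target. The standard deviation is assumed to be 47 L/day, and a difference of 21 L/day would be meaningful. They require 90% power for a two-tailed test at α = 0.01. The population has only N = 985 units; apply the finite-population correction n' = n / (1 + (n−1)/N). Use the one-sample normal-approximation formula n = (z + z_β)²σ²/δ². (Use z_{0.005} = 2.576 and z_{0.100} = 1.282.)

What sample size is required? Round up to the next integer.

n = (z_{α/2} + z_β)² · σ² / δ²
  = (2.576 + 1.282)² · 47² / 21²
  = 14.8842 · 2209 / 441
  = 74.56
Finite-population correction (N = 985): 74.56 / (1 + (74.56 − 1)/985) = 69.38.
Round up → n = 70.

n = 70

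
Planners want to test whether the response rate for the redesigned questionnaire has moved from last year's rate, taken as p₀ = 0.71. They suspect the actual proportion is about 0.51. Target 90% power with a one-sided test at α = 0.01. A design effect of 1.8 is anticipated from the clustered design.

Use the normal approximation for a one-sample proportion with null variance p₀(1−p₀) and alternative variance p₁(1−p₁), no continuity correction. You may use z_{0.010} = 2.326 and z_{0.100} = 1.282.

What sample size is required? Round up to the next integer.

n = [z_α·√(p₀q₀) + z_β·√(p₁q₁)]² / (p₁ − p₀)²
  = [2.326·√(0.71·0.29) + 1.282·√(0.51·0.49)]² / (-0.20)²
  = [2.326·0.4538 + 1.282·0.4999]² / 0.0400
  = [1.6963]² / 0.0400
  = 71.94
Design effect: 1.8 × 71.94 = 129.49.
Round up → n = 130.

n = 130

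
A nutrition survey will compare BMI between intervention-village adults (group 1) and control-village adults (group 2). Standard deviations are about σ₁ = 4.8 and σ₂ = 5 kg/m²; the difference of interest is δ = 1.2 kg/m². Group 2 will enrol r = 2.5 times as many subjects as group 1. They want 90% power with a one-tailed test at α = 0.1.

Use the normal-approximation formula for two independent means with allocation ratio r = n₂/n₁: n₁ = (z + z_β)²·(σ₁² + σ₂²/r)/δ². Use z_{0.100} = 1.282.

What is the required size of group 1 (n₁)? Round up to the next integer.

n₁ = 151

n₁ = (z_α + z_β)² · (σ₁² + σ₂²/r) / δ²
   = (1.282 + 1.282)² · (4.8² + 5²/2.5) / 1.2²
   = 6.5741 · (23.04 + 10) / 1.44
   = 6.5741 · 33.04 / 1.44
   = 150.84
Round up → n₁ = 151; n₂ = r·n₁ = 2.5 × 151 = 378.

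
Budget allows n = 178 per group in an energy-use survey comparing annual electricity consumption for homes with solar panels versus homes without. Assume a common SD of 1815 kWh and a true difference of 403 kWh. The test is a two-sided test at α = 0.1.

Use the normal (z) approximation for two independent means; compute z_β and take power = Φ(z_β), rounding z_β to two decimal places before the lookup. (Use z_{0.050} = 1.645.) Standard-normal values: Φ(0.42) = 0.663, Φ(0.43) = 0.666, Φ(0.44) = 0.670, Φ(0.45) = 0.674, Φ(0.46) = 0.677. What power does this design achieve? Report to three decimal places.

Power ≈ 0.674

z_β = δ·√(n/(σ₁²+σ₂²)) − z_{α/2}
    = 403 · √(178/6588450) − 1.645
    = 403 · 0.00520 − 1.645
    = 2.0947 − 1.645 = 0.4497 → 0.45
Power = Φ(0.45) = 0.674.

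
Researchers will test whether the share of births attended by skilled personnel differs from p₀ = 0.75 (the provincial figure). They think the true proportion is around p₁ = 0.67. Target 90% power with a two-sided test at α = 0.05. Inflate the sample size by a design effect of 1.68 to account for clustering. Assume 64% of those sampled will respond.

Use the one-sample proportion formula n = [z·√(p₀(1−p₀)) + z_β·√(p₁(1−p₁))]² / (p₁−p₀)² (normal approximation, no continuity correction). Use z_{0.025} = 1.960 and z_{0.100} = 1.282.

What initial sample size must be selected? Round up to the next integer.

n = 865

n = [z_{α/2}·√(p₀q₀) + z_β·√(p₁q₁)]² / (p₁ − p₀)²
  = [1.960·√(0.75·0.25) + 1.282·√(0.67·0.33)]² / (-0.08)²
  = [1.960·0.4330 + 1.282·0.4702]² / 0.0064
  = [1.4515]² / 0.0064
  = 329.20
Design effect: 1.68 × 329.20 = 553.06.
Adjust for 64% response: 553.06 / 0.64 = 864.16.
Round up → n = 865.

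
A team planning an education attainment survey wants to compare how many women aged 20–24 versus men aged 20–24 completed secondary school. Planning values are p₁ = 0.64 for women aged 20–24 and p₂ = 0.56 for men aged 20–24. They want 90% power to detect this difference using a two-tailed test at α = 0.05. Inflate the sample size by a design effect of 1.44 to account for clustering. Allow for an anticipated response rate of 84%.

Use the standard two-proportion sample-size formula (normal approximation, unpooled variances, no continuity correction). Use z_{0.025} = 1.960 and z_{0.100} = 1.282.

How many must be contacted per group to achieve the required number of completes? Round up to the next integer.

n = 1343 per group

n = (z_{α/2} + z_β)² · [p₁(1−p₁) + p₂(1−p₂)] / (p₁ − p₂)²
  = (1.960 + 1.282)² · (0.64·0.36 + 0.56·0.44) / (0.08)²
  = (3.242)² · (0.2304 + 0.2464) / 0.0064
  = 10.5106 · 0.4768 / 0.0064
  = 783.04
Design effect: 1.44 × 783.04 = 1127.57.
Adjust for 84% response: 1127.57 / 0.84 = 1342.35.
Round up → n = 1343 per group.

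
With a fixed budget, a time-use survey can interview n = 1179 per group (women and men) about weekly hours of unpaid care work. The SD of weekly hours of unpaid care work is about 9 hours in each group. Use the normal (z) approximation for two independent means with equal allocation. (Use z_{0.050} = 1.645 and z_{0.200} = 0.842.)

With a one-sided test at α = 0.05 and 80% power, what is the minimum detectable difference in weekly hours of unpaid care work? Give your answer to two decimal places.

δ = (z_α + z_β) · √((σ₁²+σ₂²)/n)
  = (1.645 + 0.842) · √(162/1179)
  = 2.487 · √0.1374
  = 2.487 · 0.3707
  = 0.9219

Minimum detectable difference ≈ 0.92 hours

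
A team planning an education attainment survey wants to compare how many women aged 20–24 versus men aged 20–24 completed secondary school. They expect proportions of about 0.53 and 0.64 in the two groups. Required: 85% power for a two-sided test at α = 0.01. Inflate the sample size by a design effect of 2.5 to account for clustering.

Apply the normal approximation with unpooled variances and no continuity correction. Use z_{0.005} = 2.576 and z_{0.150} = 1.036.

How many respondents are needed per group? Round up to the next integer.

n = (z_{α/2} + z_β)² · [p₁(1−p₁) + p₂(1−p₂)] / (p₁ − p₂)²
  = (2.576 + 1.036)² · (0.53·0.47 + 0.64·0.36) / (-0.11)²
  = (3.612)² · (0.2491 + 0.2304) / 0.0121
  = 13.0465 · 0.4795 / 0.0121
  = 517.01
Design effect: 2.5 × 517.01 = 1292.52.
Round up → n = 1293 per group.

n = 1293 per group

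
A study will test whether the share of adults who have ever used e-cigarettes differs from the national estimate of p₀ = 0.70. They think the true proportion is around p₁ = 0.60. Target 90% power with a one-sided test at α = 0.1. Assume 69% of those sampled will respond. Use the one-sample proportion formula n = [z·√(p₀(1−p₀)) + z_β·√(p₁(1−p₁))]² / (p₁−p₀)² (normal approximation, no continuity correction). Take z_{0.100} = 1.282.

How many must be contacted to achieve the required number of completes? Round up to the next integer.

n = [z_α·√(p₀q₀) + z_β·√(p₁q₁)]² / (p₁ − p₀)²
  = [1.282·√(0.70·0.30) + 1.282·√(0.60·0.40)]² / (-0.10)²
  = [1.282·0.4583 + 1.282·0.4899]² / 0.0100
  = [1.2155]² / 0.0100
  = 147.75
Adjust for 69% response: 147.75 / 0.69 = 214.13.
Round up → n = 215.

n = 215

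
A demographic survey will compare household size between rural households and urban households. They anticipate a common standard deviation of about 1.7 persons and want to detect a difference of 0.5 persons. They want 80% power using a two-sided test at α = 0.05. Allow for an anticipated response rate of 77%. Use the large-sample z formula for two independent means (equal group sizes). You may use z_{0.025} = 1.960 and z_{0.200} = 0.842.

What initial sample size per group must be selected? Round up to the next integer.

n = (z_{α/2} + z_β)² · (σ₁² + σ₂²) / δ²
  = (1.960 + 0.842)² · (2·1.7² = 5.78) / 0.5²
  = 7.8512 · 5.78 / 0.25
  = 181.52
Adjust for 77% response: 181.52 / 0.77 = 235.74.
Round up → n = 236 per group.

n = 236 per group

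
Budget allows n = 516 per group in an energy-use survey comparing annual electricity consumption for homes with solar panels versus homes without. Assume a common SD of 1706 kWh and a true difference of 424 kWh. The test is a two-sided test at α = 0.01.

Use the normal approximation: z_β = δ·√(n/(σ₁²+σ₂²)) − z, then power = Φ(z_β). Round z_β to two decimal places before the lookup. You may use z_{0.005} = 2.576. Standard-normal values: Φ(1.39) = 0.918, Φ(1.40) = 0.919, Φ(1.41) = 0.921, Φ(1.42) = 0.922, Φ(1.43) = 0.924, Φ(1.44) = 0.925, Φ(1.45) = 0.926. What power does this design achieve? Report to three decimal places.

Power ≈ 0.922

z_β = δ·√(n/(σ₁²+σ₂²)) − z_{α/2}
    = 424 · √(516/5820872) − 2.576
    = 424 · 0.00942 − 2.576
    = 3.9921 − 2.576 = 1.4161 → 1.42
Power = Φ(1.42) = 0.922.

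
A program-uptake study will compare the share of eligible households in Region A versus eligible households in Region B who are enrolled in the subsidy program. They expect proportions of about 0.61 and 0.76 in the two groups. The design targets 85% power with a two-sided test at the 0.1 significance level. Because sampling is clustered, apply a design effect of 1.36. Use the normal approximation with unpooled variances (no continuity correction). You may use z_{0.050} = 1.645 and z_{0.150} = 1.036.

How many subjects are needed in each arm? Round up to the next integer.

n = 183 per group

n = (z_{α/2} + z_β)² · [p₁(1−p₁) + p₂(1−p₂)] / (p₁ − p₂)²
  = (1.645 + 1.036)² · (0.61·0.39 + 0.76·0.24) / (-0.15)²
  = (2.681)² · (0.2379 + 0.1824) / 0.0225
  = 7.1878 · 0.4203 / 0.0225
  = 134.27
Design effect: 1.36 × 134.27 = 182.60.
Round up → n = 183 per group.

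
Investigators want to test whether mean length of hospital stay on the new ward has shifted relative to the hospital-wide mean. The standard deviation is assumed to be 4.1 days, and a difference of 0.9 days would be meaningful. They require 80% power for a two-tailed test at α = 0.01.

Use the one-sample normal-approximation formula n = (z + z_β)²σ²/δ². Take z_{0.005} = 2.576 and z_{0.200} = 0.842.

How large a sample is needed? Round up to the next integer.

n = 243

n = (z_{α/2} + z_β)² · σ² / δ²
  = (2.576 + 0.842)² · 4.1² / 0.9²
  = 11.6827 · 16.81 / 0.81
  = 242.45
Round up → n = 243.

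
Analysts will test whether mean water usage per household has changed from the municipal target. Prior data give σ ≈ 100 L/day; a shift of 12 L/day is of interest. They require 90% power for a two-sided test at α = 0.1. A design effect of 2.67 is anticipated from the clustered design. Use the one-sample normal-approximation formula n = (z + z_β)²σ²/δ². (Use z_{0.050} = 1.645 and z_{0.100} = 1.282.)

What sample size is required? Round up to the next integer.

n = (z_{α/2} + z_β)² · σ² / δ²
  = (1.645 + 1.282)² · 100² / 12²
  = 8.5673 · 10000 / 144
  = 594.95
Design effect: 2.67 × 594.95 = 1588.53.
Round up → n = 1589.

n = 1589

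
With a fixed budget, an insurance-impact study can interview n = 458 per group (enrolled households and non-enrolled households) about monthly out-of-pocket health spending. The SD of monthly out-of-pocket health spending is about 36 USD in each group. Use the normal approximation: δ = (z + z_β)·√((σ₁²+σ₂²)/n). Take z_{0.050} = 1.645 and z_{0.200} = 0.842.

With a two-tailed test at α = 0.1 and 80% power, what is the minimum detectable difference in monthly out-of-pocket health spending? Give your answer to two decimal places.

Minimum detectable difference ≈ 5.92 USD

δ = (z_{α/2} + z_β) · √((σ₁²+σ₂²)/n)
  = (1.645 + 0.842) · √(2592/458)
  = 2.487 · √5.6594
  = 2.487 · 2.3789
  = 5.9164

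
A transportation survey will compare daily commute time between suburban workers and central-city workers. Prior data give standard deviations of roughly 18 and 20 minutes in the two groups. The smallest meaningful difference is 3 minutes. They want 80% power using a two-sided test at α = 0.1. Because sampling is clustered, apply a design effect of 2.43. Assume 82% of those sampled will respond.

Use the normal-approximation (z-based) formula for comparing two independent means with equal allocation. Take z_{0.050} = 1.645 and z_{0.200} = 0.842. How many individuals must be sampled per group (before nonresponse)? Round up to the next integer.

n = 1475 per group

n = (z_{α/2} + z_β)² · (σ₁² + σ₂²) / δ²
  = (1.645 + 0.842)² · (18² + 20² = 724) / 3²
  = 6.1852 · 724 / 9
  = 497.56
Design effect: 2.43 × 497.56 = 1209.08.
Adjust for 82% response: 1209.08 / 0.82 = 1474.48.
Round up → n = 1475 per group.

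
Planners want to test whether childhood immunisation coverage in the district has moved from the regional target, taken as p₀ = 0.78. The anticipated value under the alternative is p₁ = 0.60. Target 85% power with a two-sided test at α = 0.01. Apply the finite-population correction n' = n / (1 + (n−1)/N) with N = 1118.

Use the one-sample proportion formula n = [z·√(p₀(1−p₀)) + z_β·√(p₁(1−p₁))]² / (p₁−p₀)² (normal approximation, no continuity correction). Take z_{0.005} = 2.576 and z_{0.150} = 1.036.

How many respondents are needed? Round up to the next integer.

n = 72

n = [z_{α/2}·√(p₀q₀) + z_β·√(p₁q₁)]² / (p₁ − p₀)²
  = [2.576·√(0.78·0.22) + 1.036·√(0.60·0.40)]² / (-0.18)²
  = [2.576·0.4142 + 1.036·0.4899]² / 0.0324
  = [1.5746]² / 0.0324
  = 76.53
Finite-population correction (N = 1118): 76.53 / (1 + (76.53 − 1)/1118) = 71.68.
Round up → n = 72.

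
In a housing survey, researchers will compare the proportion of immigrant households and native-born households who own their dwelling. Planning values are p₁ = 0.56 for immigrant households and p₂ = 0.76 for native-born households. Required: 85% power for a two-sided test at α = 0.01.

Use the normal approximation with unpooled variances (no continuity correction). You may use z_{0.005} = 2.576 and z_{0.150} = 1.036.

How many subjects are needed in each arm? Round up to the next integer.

n = (z_{α/2} + z_β)² · [p₁(1−p₁) + p₂(1−p₂)] / (p₁ − p₂)²
  = (2.576 + 1.036)² · (0.56·0.44 + 0.76·0.24) / (-0.20)²
  = (3.612)² · (0.2464 + 0.1824) / 0.0400
  = 13.0465 · 0.4288 / 0.0400
  = 139.86
Round up → n = 140 per group.

n = 140 per group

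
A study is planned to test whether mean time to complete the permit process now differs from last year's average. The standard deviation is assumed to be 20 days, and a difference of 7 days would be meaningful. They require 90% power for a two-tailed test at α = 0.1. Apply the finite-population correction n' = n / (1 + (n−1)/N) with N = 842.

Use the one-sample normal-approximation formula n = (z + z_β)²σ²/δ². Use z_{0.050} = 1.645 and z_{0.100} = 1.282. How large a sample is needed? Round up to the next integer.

n = 65

n = (z_{α/2} + z_β)² · σ² / δ²
  = (1.645 + 1.282)² · 20² / 7²
  = 8.5673 · 400 / 49
  = 69.94
Finite-population correction (N = 842): 69.94 / (1 + (69.94 − 1)/842) = 64.64.
Round up → n = 65.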